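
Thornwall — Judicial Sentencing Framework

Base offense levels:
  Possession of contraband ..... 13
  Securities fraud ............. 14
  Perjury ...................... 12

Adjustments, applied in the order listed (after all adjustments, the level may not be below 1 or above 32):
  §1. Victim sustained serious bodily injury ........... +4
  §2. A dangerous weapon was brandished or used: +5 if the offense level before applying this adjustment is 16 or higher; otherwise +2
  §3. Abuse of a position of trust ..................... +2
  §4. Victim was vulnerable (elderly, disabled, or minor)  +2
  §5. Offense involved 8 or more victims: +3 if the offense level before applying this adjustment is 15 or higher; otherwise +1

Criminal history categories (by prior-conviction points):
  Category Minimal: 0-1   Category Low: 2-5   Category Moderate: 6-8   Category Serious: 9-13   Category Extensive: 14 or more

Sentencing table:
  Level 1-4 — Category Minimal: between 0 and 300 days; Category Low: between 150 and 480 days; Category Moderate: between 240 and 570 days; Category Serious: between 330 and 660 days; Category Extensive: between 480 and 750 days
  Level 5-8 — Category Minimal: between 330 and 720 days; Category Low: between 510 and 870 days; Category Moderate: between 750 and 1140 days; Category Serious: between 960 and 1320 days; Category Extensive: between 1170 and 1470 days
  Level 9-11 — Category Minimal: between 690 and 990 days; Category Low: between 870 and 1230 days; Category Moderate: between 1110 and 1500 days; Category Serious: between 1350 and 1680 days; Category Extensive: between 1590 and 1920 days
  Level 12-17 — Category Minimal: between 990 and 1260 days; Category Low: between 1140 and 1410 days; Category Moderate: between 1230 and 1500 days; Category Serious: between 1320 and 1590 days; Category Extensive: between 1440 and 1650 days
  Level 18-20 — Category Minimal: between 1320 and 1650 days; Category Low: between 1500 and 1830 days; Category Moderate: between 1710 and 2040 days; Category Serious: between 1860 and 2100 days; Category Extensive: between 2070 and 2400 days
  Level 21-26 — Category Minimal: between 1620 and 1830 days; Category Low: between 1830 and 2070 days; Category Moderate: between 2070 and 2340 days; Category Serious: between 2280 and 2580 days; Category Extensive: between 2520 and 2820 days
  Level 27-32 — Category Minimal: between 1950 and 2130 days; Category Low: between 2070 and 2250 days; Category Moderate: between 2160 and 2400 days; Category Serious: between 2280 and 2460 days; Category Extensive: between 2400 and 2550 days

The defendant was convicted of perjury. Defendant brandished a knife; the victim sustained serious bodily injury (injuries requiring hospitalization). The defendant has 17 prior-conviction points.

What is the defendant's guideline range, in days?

2520-2820 days

Base offense level for perjury: 12.
§1 applies: 12 + 4 = 16.
§2 applies (level before this adjustment is 16 ≥ 16, so +5): 16 + 5 = 21.
§4 does not apply.
Final offense level: 21.
Criminal history: 17 prior points → Category Extensive (14+).
Level 21 falls in the 21-26 band.
Grid: Level 21-26 × Category Extensive = 2520-2820 days.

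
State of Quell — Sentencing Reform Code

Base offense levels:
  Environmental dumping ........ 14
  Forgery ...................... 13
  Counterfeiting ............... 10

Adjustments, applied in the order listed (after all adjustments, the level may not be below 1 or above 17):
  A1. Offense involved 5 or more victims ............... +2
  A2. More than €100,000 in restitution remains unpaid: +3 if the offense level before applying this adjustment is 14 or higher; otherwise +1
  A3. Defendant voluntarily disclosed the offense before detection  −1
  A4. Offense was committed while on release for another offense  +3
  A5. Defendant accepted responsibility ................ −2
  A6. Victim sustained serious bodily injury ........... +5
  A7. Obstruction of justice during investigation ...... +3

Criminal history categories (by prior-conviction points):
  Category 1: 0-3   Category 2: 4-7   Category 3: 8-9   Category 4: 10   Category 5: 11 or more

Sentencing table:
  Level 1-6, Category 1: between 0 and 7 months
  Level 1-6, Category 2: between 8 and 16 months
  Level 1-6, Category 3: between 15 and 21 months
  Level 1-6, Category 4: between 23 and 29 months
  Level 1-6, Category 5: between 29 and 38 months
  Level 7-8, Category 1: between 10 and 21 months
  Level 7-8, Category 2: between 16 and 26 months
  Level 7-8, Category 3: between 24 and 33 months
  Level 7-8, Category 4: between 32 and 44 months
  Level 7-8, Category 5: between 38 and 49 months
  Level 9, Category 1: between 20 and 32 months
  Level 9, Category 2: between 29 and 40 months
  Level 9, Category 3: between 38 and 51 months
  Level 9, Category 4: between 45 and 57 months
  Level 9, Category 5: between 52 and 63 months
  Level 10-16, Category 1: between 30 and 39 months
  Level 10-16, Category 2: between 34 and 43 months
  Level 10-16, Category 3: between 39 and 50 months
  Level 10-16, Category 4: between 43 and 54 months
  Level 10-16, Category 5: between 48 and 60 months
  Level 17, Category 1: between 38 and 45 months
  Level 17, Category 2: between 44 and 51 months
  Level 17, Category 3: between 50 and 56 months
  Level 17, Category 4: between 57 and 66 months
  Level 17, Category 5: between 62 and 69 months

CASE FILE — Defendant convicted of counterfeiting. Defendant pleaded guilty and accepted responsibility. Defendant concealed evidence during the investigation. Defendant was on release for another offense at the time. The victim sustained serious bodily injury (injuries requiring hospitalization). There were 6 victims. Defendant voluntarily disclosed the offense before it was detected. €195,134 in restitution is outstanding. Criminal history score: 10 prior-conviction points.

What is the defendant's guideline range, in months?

Base offense level for counterfeiting: 10.
A1 applies: 10 + 2 = 12.
A2 applies (level before this adjustment is 12 < 14, so +1): 12 + 1 = 13.
A3 applies: 13 − 1 = 12.
A4 applies: 12 + 3 = 15.
A5 applies: 15 − 2 = 13.
A6 applies: 13 + 5 = 18.
A7 applies: 18 + 3 = 21.
Level 21 exceeds the maximum of 17; capped at 17.
Final offense level: 17.
Criminal history: 10 prior points → Category 4 (10).
Level 17 falls in the 17 band.
Grid: Level 17 × Category 4 = 57-66 months.

57-66 months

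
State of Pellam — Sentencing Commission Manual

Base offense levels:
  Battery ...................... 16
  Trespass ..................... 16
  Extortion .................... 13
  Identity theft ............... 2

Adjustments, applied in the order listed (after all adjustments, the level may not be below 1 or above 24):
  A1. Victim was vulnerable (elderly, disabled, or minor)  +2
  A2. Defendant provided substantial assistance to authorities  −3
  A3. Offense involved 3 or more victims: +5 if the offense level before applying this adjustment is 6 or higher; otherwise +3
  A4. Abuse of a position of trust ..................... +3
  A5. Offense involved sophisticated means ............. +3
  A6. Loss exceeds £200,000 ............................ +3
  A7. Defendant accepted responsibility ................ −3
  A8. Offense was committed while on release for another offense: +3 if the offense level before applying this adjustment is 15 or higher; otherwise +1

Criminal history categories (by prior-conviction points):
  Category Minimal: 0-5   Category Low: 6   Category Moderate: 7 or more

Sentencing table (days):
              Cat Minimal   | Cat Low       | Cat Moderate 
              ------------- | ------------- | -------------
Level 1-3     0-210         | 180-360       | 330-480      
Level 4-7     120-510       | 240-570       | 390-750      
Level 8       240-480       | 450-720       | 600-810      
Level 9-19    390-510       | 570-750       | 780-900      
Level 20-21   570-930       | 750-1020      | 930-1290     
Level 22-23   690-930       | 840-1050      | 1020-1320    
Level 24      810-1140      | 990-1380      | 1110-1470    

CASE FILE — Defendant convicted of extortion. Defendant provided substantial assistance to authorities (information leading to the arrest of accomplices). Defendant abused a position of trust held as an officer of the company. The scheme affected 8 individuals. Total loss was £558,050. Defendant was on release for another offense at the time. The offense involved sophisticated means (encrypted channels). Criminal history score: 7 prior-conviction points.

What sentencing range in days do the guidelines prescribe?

Base offense level for extortion: 13.
A2 applies: 13 − 3 = 10.
A3 applies (level before this adjustment is 10 ≥ 6, so +5): 10 + 5 = 15.
A4 applies: 15 + 3 = 18.
A5 applies: 18 + 3 = 21.
A6 applies: 21 + 3 = 24.
A8 applies (level before this adjustment is 24 ≥ 15, so +3): 24 + 3 = 27.
Level 27 exceeds the maximum of 24; capped at 24.
Final offense level: 24.
Criminal history: 7 prior points → Category Moderate (7+).
Level 24 falls in the 24 band.
Grid: Level 24 × Category Moderate = 1110-1470 days.

1110-1470 days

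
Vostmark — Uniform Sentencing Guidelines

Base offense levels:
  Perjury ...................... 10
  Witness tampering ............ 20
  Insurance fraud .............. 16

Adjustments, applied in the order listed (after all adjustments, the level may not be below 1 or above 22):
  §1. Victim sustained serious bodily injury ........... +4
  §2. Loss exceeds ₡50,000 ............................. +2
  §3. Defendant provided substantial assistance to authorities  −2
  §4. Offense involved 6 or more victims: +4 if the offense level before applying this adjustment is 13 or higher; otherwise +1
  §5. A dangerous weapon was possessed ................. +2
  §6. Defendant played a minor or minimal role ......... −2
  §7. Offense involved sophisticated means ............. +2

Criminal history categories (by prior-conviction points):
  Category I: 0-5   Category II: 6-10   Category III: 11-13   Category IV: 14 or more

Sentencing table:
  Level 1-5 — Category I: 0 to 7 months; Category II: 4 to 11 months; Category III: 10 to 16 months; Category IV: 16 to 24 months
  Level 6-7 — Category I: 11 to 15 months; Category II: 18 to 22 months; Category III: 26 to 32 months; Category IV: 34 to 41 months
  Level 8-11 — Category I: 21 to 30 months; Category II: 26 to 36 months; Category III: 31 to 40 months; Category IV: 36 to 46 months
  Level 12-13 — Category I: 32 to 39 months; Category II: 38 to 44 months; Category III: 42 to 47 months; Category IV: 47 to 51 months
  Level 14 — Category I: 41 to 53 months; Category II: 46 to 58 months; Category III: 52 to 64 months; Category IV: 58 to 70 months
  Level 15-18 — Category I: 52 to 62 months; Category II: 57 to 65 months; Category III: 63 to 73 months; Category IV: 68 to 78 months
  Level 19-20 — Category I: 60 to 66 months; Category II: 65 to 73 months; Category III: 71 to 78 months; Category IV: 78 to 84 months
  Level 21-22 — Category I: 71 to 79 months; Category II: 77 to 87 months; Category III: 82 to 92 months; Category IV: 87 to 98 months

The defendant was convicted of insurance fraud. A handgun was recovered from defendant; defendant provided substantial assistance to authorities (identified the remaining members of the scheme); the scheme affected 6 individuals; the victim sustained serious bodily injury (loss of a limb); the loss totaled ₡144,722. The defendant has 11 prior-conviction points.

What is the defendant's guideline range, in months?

82-92 months

Base offense level for insurance fraud: 16.
§1 applies: 16 + 4 = 20.
§2 applies: 20 + 2 = 22.
§3 applies: 22 − 2 = 20.
§4 applies (level before this adjustment is 20 ≥ 13, so +4): 20 + 4 = 24.
§5 applies: 24 + 2 = 26.
Level 26 exceeds the maximum of 22; capped at 22.
Final offense level: 22.
Criminal history: 11 prior points → Category III (11-13).
Level 22 falls in the 21-22 band.
Grid: Level 21-22 × Category III = 82-92 months.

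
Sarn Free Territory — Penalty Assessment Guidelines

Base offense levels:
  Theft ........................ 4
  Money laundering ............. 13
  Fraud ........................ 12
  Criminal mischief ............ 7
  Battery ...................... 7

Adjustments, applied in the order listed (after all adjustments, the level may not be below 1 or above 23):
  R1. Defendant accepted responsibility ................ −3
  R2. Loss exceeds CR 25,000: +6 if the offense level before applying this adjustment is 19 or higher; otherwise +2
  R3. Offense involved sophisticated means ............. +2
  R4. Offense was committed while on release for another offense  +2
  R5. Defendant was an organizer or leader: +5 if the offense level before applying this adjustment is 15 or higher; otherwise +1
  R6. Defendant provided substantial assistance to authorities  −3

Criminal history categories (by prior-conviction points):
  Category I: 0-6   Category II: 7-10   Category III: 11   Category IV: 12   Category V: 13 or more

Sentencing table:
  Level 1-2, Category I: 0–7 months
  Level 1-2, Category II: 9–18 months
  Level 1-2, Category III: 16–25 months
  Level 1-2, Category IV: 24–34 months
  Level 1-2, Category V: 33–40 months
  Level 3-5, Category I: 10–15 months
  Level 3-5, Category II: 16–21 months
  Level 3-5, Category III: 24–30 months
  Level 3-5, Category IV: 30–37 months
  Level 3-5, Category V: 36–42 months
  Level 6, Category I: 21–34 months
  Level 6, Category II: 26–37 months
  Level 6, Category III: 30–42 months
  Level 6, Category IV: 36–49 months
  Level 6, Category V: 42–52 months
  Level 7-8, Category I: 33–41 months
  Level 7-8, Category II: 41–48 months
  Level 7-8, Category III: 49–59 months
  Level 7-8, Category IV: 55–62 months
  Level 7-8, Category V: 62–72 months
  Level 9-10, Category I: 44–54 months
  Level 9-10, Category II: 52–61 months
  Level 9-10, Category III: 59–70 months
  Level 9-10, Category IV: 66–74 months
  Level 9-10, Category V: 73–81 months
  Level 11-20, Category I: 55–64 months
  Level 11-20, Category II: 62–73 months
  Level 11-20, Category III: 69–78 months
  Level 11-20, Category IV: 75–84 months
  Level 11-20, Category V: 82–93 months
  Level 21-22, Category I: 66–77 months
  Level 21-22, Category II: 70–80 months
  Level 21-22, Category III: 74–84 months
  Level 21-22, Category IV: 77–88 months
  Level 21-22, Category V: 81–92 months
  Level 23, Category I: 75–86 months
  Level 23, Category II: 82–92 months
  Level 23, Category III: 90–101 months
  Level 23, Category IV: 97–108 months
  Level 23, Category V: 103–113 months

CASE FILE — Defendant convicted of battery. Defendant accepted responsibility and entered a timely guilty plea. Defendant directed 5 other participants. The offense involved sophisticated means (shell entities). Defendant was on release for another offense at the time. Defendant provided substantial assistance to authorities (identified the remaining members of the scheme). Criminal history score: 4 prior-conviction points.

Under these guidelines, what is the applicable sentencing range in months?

21-34 months

Base offense level for battery: 7.
R1 applies: 7 − 3 = 4.
R2 does not apply.
R3 applies: 4 + 2 = 6.
R4 applies: 6 + 2 = 8.
R5 applies (level before this adjustment is 8 < 15, so +1): 8 + 1 = 9.
R6 applies: 9 − 3 = 6.
Final offense level: 6.
Criminal history: 4 prior points → Category I (0-6).
Level 6 falls in the 6 band.
Grid: Level 6 × Category I = 21-34 months.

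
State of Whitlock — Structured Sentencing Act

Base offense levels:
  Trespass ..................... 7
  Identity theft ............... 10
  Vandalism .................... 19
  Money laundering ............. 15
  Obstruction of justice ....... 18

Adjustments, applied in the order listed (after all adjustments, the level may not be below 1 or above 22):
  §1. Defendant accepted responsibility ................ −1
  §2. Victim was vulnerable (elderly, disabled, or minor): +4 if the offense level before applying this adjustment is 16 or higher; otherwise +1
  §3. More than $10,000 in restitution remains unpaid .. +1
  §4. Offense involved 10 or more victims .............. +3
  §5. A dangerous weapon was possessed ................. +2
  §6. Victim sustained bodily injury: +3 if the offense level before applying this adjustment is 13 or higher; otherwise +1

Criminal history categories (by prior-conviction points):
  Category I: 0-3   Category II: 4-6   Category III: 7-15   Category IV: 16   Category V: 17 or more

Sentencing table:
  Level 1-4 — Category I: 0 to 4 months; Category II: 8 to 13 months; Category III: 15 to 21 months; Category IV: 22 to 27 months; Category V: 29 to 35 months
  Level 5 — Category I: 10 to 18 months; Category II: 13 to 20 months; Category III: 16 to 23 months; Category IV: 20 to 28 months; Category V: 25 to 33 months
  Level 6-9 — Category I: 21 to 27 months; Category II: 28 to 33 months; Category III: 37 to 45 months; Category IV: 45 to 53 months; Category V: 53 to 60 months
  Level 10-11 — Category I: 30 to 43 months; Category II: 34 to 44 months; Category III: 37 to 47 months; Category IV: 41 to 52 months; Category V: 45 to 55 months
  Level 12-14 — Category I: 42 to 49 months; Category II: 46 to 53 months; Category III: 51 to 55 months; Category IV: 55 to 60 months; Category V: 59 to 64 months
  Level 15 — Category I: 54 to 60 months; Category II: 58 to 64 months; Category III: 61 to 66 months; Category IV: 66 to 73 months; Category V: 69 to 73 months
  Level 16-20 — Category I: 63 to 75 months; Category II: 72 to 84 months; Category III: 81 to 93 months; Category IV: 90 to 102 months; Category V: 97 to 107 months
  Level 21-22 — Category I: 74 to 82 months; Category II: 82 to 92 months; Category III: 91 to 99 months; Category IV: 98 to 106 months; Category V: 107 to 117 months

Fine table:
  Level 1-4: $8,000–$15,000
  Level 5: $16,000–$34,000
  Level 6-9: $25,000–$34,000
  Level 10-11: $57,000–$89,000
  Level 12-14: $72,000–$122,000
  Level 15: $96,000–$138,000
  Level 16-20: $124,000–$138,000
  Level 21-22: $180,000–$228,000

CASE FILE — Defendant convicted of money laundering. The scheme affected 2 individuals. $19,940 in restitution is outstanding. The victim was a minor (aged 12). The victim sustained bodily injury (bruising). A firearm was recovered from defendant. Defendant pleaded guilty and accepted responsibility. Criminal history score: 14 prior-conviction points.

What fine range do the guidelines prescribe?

Base offense level for money laundering: 15.
§1 applies: 15 − 1 = 14.
§2 applies (level before this adjustment is 14 < 16, so +1): 14 + 1 = 15.
§3 applies: 15 + 1 = 16.
§4 does not apply.
§5 applies: 16 + 2 = 18.
§6 applies (level before this adjustment is 18 ≥ 13, so +3): 18 + 3 = 21.
Final offense level: 21.
Level 21 falls in the 21-22 band.
Fine table: Level 21-22 → $180,000–$228,000.

$180,000–$228,000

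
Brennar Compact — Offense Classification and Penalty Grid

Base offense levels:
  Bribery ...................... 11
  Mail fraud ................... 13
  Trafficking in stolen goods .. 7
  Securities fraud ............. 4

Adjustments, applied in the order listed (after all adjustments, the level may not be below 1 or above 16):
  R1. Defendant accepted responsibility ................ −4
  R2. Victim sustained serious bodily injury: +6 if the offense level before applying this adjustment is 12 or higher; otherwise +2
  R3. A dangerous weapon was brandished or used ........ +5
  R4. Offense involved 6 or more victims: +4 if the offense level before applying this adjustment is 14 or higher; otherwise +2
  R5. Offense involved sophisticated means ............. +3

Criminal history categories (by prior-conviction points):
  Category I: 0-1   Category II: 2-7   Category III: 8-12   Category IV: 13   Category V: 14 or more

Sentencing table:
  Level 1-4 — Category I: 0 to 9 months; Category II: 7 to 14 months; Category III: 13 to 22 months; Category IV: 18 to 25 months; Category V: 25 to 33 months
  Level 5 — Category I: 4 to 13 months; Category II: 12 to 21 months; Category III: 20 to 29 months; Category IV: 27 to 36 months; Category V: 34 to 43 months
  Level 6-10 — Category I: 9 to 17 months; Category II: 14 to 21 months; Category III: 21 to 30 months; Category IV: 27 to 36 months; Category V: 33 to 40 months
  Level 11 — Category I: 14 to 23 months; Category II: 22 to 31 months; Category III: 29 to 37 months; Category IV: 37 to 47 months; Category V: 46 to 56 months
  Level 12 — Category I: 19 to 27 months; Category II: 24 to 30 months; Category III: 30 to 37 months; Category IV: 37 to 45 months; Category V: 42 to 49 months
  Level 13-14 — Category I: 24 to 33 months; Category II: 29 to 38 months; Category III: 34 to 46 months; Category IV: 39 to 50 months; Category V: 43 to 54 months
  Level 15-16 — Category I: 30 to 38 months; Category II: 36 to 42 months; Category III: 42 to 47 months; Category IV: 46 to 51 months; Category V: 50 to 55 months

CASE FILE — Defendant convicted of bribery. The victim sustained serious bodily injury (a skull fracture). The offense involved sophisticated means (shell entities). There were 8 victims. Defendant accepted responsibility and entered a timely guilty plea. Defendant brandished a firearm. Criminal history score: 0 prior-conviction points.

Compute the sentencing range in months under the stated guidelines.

Base offense level for bribery: 11.
R1 applies: 11 − 4 = 7.
R2 applies (level before this adjustment is 7 < 12, so +2): 7 + 2 = 9.
R3 applies: 9 + 5 = 14.
R4 applies (level before this adjustment is 14 ≥ 14, so +4): 14 + 4 = 18.
R5 applies: 18 + 3 = 21.
Level 21 exceeds the maximum of 16; capped at 16.
Final offense level: 16.
Criminal history: 0 prior points → Category I (0-1).
Level 16 falls in the 15-16 band.
Grid: Level 15-16 × Category I = 30-38 months.

30-38 months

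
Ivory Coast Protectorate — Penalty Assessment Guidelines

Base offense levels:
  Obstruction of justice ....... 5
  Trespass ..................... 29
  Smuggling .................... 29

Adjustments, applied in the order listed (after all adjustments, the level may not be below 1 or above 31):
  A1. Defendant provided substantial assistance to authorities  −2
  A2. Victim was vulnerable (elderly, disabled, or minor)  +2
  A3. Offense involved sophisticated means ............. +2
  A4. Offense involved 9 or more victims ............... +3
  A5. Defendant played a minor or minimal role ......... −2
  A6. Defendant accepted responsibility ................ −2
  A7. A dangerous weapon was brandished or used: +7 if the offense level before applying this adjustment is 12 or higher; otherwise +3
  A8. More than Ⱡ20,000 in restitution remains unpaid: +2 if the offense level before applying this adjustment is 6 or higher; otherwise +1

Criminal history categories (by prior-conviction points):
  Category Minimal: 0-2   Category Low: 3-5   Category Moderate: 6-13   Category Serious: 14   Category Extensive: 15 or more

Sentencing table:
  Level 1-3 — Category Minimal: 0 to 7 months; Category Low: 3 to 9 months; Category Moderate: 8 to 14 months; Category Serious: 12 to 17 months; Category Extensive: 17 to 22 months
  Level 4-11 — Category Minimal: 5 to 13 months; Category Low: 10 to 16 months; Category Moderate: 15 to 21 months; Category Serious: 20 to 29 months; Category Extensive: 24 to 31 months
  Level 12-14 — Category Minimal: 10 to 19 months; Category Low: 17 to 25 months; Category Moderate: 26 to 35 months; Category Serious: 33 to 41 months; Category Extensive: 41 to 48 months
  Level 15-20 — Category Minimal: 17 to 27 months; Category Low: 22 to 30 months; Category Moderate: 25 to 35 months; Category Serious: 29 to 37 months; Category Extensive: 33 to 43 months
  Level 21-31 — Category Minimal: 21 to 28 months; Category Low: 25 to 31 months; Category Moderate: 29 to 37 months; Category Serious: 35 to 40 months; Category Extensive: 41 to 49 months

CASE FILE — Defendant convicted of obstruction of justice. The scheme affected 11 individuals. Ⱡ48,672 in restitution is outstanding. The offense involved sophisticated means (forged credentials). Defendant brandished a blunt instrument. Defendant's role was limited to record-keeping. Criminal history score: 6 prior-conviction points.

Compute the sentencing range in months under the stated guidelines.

26-35 months

Base offense level for obstruction of justice: 5.
A1 does not apply.
A2 does not apply.
A3 applies: 5 + 2 = 7.
A4 applies: 7 + 3 = 10.
A5 applies: 10 − 2 = 8.
A6 does not apply.
A7 applies (level before this adjustment is 8 < 12, so +3): 8 + 3 = 11.
A8 applies (level before this adjustment is 11 ≥ 6, so +2): 11 + 2 = 13.
Final offense level: 13.
Criminal history: 6 prior points → Category Moderate (6-13).
Level 13 falls in the 12-14 band.
Grid: Level 12-14 × Category Moderate = 26-35 months.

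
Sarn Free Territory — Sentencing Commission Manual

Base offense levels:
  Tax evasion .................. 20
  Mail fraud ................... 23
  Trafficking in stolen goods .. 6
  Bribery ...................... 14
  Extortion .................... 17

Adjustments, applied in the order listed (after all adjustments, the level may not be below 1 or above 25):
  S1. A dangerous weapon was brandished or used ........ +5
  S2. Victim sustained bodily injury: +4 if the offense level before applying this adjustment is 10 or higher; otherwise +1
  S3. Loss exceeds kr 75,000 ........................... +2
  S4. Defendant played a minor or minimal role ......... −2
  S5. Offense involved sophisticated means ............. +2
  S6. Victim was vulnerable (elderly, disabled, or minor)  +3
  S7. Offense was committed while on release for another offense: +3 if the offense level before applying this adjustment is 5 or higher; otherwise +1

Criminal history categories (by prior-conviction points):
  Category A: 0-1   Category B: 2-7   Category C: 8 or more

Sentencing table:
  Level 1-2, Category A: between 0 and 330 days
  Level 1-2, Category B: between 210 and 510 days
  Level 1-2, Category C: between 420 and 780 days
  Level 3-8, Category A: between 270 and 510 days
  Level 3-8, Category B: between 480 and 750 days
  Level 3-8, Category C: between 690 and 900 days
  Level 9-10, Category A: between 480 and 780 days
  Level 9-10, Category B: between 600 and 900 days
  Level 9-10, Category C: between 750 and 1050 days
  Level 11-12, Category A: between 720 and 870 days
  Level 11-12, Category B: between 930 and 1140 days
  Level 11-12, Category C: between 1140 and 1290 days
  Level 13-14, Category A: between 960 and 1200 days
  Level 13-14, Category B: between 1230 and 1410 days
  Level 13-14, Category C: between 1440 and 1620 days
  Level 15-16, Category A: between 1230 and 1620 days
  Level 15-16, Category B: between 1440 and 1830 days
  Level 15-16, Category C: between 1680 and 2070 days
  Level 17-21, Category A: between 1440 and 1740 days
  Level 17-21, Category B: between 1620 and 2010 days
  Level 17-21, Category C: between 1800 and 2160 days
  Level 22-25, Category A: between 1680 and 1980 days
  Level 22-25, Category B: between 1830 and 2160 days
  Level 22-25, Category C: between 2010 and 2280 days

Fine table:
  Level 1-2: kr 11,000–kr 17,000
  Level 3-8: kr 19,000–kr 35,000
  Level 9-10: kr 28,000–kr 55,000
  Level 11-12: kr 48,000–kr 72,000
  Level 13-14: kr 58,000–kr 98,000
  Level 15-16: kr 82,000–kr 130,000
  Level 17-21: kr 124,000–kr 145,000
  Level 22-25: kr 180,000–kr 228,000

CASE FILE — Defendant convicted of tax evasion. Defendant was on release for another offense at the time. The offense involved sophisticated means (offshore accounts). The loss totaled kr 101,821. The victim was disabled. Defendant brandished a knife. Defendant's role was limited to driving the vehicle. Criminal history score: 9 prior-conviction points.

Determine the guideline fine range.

Base offense level for tax evasion: 20.
S1 applies: 20 + 5 = 25.
S3 applies: 25 + 2 = 27.
S4 applies: 27 − 2 = 25.
S5 applies: 25 + 2 = 27.
S6 applies: 27 + 3 = 30.
S7 applies (level before this adjustment is 30 ≥ 5, so +3): 30 + 3 = 33.
Level 33 exceeds the maximum of 25; capped at 25.
Final offense level: 25.
Level 25 falls in the 22-25 band.
Fine table: Level 22-25 → kr 180,000–kr 228,000.

kr 180,000–kr 228,000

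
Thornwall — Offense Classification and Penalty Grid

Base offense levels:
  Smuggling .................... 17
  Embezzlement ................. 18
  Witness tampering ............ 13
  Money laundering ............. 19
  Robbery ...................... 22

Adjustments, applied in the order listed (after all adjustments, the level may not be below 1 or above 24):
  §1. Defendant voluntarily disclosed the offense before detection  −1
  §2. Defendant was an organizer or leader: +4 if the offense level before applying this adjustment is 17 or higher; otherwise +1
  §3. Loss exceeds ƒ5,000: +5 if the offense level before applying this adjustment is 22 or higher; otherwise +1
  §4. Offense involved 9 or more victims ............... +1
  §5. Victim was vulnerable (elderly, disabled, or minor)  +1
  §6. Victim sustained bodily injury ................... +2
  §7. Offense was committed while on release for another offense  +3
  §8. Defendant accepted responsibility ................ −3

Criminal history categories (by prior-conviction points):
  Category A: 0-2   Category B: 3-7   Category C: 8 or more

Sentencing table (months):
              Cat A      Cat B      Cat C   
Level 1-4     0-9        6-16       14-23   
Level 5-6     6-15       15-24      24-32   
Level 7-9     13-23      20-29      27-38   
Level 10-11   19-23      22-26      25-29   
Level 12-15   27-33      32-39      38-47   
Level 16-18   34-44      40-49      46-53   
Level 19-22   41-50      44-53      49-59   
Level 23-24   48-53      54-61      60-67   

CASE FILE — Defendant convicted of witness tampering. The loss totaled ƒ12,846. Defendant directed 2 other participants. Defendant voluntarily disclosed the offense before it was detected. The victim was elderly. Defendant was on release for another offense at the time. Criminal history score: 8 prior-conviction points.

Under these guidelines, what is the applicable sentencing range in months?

46-53 months

Base offense level for witness tampering: 13.
§1 applies: 13 − 1 = 12.
§2 applies (level before this adjustment is 12 < 17, so +1): 12 + 1 = 13.
§3 applies (level before this adjustment is 13 < 22, so +1): 13 + 1 = 14.
§4 does not apply.
§5 applies: 14 + 1 = 15.
§6 does not apply.
§7 applies: 15 + 3 = 18.
§8 does not apply.
Final offense level: 18.
Criminal history: 8 prior points → Category C (8+).
Level 18 falls in the 16-18 band.
Grid: Level 16-18 × Category C = 46-53 months.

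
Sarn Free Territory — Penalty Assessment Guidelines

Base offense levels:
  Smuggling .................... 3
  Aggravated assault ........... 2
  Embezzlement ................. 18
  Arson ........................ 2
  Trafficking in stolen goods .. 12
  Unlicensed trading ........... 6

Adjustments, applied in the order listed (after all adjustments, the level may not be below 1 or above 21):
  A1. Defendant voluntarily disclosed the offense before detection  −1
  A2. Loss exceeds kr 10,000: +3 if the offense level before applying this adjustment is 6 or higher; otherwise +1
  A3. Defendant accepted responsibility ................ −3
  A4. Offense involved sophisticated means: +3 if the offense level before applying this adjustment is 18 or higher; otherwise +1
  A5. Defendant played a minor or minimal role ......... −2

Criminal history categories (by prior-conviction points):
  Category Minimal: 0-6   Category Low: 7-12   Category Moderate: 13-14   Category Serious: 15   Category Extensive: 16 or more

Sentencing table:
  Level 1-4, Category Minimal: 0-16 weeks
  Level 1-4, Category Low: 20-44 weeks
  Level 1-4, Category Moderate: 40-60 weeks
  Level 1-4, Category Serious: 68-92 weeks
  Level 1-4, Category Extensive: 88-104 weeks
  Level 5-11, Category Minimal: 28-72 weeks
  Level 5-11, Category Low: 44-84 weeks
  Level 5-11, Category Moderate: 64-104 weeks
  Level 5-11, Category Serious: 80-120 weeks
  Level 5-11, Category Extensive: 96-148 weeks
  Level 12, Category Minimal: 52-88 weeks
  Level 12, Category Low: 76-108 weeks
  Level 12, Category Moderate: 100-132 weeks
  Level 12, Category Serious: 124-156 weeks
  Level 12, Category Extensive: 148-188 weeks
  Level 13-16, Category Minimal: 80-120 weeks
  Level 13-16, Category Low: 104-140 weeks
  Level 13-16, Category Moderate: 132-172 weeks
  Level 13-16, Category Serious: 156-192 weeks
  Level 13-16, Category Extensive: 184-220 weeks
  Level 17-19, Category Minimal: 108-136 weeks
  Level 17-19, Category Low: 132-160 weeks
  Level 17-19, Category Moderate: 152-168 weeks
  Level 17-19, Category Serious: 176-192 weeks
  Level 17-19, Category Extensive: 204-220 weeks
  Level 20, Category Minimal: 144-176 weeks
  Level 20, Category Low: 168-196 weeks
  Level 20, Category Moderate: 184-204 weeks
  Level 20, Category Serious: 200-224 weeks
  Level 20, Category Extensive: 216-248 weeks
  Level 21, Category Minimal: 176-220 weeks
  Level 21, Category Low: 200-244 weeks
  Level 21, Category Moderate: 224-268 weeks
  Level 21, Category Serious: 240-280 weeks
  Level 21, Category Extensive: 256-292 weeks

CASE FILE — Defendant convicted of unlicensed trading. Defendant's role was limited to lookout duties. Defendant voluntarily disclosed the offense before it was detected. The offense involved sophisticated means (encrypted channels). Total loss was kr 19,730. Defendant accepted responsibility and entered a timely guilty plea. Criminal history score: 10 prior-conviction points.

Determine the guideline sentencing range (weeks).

Base offense level for unlicensed trading: 6.
A1 applies: 6 − 1 = 5.
A2 applies (level before this adjustment is 5 < 6, so +1): 5 + 1 = 6.
A3 applies: 6 − 3 = 3.
A4 applies (level before this adjustment is 3 < 18, so +1): 3 + 1 = 4.
A5 applies: 4 − 2 = 2.
Final offense level: 2.
Criminal history: 10 prior points → Category Low (7-12).
Level 2 falls in the 1-4 band.
Grid: Level 1-4 × Category Low = 20-44 weeks.

20-44 weeks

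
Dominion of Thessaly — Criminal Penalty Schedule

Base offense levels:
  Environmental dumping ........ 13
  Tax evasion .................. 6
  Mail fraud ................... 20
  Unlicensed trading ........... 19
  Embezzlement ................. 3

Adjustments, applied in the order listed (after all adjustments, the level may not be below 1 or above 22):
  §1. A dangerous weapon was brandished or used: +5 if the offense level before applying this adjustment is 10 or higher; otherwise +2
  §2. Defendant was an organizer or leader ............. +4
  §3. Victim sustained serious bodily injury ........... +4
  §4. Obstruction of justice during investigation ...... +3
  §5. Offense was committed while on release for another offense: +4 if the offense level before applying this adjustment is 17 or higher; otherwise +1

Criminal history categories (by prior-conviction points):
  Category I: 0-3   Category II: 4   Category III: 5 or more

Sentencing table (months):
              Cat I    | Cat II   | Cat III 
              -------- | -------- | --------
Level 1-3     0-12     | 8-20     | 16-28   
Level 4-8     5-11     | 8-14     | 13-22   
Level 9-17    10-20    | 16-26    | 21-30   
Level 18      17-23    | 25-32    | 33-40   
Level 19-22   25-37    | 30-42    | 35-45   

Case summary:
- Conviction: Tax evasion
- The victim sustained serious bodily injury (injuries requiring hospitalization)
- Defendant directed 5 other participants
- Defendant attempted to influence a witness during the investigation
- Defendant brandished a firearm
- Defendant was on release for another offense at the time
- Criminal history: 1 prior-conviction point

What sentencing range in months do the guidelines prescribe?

Base offense level for tax evasion: 6.
§1 applies (level before this adjustment is 6 < 10, so +2): 6 + 2 = 8.
§2 applies: 8 + 4 = 12.
§3 applies: 12 + 4 = 16.
§4 applies: 16 + 3 = 19.
§5 applies (level before this adjustment is 19 ≥ 17, so +4): 19 + 4 = 23.
Level 23 exceeds the maximum of 22; capped at 22.
Final offense level: 22.
Criminal history: 1 prior point → Category I (0-3).
Level 22 falls in the 19-22 band.
Grid: Level 19-22 × Category I = 25-37 months.

25-37 months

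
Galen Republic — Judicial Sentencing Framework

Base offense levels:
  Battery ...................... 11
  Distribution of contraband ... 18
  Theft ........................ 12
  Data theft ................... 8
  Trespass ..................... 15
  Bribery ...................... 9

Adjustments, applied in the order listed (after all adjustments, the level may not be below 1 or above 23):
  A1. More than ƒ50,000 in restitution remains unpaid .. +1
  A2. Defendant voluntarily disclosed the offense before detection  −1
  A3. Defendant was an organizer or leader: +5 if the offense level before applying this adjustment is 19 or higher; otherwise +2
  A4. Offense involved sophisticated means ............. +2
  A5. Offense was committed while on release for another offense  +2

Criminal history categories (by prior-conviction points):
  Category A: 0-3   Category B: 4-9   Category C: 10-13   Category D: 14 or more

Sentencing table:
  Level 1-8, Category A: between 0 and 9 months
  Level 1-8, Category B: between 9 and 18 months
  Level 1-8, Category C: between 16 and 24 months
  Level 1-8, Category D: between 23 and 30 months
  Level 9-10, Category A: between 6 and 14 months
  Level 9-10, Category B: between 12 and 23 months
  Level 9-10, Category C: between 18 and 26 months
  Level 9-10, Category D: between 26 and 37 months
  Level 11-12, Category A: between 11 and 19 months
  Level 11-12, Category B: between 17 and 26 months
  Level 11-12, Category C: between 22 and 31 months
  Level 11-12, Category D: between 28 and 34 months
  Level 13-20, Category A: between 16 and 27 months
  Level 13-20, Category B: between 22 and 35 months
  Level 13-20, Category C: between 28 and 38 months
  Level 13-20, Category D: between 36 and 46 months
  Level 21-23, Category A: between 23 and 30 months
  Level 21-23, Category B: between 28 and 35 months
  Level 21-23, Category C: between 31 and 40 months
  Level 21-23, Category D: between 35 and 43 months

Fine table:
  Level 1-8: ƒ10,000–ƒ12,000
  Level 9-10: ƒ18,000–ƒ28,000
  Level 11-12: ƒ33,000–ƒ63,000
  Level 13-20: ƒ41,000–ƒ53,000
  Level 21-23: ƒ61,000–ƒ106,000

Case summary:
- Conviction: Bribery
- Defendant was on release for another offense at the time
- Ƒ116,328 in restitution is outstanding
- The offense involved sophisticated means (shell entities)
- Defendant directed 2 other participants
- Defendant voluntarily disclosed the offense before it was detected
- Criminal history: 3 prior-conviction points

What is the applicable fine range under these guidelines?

ƒ41,000–ƒ53,000

Base offense level for bribery: 9.
A1 applies: 9 + 1 = 10.
A2 applies: 10 − 1 = 9.
A3 applies (level before this adjustment is 9 < 19, so +2): 9 + 2 = 11.
A4 applies: 11 + 2 = 13.
A5 applies: 13 + 2 = 15.
Final offense level: 15.
Level 15 falls in the 13-20 band.
Fine table: Level 13-20 → ƒ41,000–ƒ53,000.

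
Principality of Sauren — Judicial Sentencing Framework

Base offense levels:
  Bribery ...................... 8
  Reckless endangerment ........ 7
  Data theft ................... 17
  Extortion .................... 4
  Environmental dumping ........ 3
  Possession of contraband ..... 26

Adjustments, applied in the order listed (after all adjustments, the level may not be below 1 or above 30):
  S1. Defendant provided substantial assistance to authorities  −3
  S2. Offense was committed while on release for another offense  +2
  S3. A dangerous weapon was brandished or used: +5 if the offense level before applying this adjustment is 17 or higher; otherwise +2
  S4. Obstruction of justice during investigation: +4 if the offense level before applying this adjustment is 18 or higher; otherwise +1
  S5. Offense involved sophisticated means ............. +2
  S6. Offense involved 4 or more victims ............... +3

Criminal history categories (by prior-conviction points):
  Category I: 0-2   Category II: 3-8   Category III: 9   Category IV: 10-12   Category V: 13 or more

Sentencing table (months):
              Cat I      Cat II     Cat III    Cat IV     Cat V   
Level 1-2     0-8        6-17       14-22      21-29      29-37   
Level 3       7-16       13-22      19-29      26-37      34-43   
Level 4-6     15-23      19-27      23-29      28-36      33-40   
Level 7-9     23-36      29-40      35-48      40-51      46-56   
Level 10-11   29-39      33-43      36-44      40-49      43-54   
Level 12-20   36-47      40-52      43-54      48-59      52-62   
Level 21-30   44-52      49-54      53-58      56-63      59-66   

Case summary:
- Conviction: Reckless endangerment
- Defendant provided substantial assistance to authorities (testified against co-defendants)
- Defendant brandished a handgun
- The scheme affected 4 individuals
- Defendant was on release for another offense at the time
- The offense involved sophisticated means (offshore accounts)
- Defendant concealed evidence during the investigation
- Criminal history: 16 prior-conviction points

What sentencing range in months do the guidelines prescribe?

52-62 months

Base offense level for reckless endangerment: 7.
S1 applies: 7 − 3 = 4.
S2 applies: 4 + 2 = 6.
S3 applies (level before this adjustment is 6 < 17, so +2): 6 + 2 = 8.
S4 applies (level before this adjustment is 8 < 18, so +1): 8 + 1 = 9.
S5 applies: 9 + 2 = 11.
S6 applies: 11 + 3 = 14.
Final offense level: 14.
Criminal history: 16 prior points → Category V (13+).
Level 14 falls in the 12-20 band.
Grid: Level 12-20 × Category V = 52-62 months.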